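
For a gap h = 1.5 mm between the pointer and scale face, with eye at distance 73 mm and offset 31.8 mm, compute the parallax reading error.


error = h * offset / d
= 1.5 * 31.8 / 73
= 0.6534

0.6534


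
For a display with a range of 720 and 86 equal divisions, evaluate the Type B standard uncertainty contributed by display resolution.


resolution = range / divisions
resolution = 720 / 86 = 8.372093
u_res = resolution / (2*sqrt(3))
u_res = 8.372093 / 3.4641016
u_res = 2.4168

2.4168


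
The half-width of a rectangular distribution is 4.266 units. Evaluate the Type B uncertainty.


u_B = half_width / sqrt(3)
u_B = 4.266 / 1.7320508
u_B = 2.4630

2.4630


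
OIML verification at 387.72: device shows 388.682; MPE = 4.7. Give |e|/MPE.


e = indication - reference = 388.682 - 387.72 = 0.9620
|e| = 0.9620
ratio = |e| / MPE = 0.9620 / 4.7
ratio = 0.2047

0.2047


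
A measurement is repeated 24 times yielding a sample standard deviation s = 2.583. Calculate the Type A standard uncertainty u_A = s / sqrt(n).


u_A = s / sqrt(n)
u_A = 2.583 / sqrt(24)
u_A = 2.583 / 4.8989795
u_A = 0.5273

0.5273


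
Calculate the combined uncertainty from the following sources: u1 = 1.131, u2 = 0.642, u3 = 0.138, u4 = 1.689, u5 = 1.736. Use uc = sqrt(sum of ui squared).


uc = sqrt(1.131^2 + 0.642^2 + 0.138^2 + 1.689^2 + 1.736^2)
uc = sqrt(7.576786)
uc = 2.7526

2.7526


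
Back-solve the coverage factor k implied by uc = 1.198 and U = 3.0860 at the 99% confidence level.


k = U / uc
k = 3.0860 / 1.198
k = 2.576

2.576


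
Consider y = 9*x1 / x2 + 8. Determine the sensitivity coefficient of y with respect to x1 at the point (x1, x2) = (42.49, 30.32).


y = 9*x1 / x2 + 8
dy/dx1 = 9/x2
Evaluate at x2 = 30.32: c1 = 9 / 30.32
c1 = 0.2968

0.2968


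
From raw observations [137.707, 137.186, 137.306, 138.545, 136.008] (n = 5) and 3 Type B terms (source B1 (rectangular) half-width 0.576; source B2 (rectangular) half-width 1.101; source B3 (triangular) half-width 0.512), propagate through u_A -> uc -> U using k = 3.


mean = (137.707 + 137.186 + 137.306 + 138.545 + 136.008) / 5 = 137.3504
s = sqrt(sum((x - mean)^2)/(n-1)) = 0.91995505
u_A = s / sqrt(n) = 0.91995505 / sqrt(5) = 0.41141641
u_B1 = 0.576 / sqrt(3) = 0.33255376
u_B2 = 1.101 / sqrt(3) = 0.63566265
u_B3 = 0.512 / sqrt(6) = 0.20902312
uc = sqrt(0.41141641^2 + 0.33255376^2 + 0.63566265^2 + 0.20902312^2) = 0.85300242
U = k * uc = 3 * 0.85300242
U = 2.5590

2.5590


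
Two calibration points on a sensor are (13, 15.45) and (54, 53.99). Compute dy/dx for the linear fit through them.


slope = (y2 - y1) / (x2 - x1)
= (53.99 - 15.45) / (54 - 13)
= 38.5400 / 41
= 0.9400

0.9400


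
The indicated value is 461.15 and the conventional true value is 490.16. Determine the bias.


Systematic error = measured - true
= 461.15 - 490.16
= -29.0100

-29.0100


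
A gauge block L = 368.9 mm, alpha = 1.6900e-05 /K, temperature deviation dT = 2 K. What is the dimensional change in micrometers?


dL = L * alpha * dT
= 368.9 * 1.6900e-05 * 2
= 0.0124688 mm
dL_um = 0.0124688 * 1000 = 12.4688 um

12.4688


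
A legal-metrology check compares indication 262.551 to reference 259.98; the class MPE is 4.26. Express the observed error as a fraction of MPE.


e = indication - reference = 262.551 - 259.98 = 2.5710
|e| = 2.5710
ratio = |e| / MPE = 2.5710 / 4.26
ratio = 0.6035

0.6035


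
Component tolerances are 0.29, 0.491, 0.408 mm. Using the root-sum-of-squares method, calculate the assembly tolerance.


RSS = sqrt(0.29^2 + 0.491^2 + 0.408^2)
= sqrt(0.491645)
= 0.7012

0.7012


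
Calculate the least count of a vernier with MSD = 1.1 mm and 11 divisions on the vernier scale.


LC = MSD / n_div
= 1.1 / 11
= 0.1000

0.1000


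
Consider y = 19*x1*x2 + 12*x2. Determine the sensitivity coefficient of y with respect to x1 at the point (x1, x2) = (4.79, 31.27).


y = 19*x1*x2 + 12*x2
dy/dx1 = 19*x2
Evaluate at x2 = 31.27: c1 = 19 * 31.27
c1 = 594.1300

594.1300


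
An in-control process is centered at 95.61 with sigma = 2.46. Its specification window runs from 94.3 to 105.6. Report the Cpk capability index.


Cpu = (USL - mean) / (3*sigma) = (105.6 - 95.61) / (3*2.46) = 1.3537
Cpl = (mean - LSL) / (3*sigma) = (95.61 - 94.3) / (3*2.46) = 0.1775
Cpk = min(Cpu, Cpl) = 0.1775

0.1775


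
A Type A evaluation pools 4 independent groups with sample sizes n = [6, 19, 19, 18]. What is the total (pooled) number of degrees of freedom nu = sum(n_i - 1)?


nu = sum_i (n_i - 1)
nu = ((6 - 1) + (19 - 1) + (19 - 1) + (18 - 1))
nu = 5 + 18 + 18 + 17
nu = 58

58


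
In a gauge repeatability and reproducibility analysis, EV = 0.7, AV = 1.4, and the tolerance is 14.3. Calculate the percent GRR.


GRR = sqrt(EV^2 + AV^2) = sqrt(0.7^2 + 1.4^2) = 1.5652476
%GRR = GRR / tol * 100 = 1.5652476 / 14.3 * 100
%GRR = 10.9458

10.9458


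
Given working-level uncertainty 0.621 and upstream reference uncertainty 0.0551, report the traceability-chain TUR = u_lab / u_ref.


TUR = u_lab / u_ref
= 0.621 / 0.0551
= 11.2704

11.2704


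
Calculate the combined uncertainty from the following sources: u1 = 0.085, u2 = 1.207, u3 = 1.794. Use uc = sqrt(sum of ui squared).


uc = sqrt(0.085^2 + 1.207^2 + 1.794^2)
uc = sqrt(4.68251)
uc = 2.1639

2.1639


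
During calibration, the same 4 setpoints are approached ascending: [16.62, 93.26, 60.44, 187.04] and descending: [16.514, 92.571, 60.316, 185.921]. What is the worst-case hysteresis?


|16.62 - 16.514| = 0.1060
|93.26 - 92.571| = 0.6890
|60.44 - 60.316| = 0.1240
|187.04 - 185.921| = 1.1190
hysteresis = max(diffs) = 1.1190

1.1190


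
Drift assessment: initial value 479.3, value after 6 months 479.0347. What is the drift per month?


rate = (v2 - v1) / months
= (479.0347 - 479.3) / 6
= -0.2653 / 6
= -0.0442

-0.0442


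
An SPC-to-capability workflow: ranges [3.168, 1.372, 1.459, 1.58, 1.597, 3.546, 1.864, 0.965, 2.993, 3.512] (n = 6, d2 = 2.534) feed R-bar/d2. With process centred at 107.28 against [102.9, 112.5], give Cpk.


R_bar = (3.168 + 1.372 + 1.459 + 1.58 + 1.597 + 3.546 + 1.864 + 0.965 + 2.993 + 3.512) / 10 = 2.2056
sigma = R_bar / d2 = 2.2056 / 2.534 = 0.87040253
Cp = (USL - LSL)/(6*sigma) = (112.5 - 102.9)/(6*0.87040253) = 1.8382
Cpu = (112.5 - 107.28)/(3*0.87040253) = 1.9991
Cpl = (107.28 - 102.9)/(3*0.87040253) = 1.6774
Cpk = min(Cpu, Cpl) = 1.6774

1.6774


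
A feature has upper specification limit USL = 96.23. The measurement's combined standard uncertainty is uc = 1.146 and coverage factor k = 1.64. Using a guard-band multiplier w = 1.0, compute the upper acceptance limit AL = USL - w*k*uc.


U = k * uc = 1.64 * 1.146 = 1.87944
guard band g = w * U = 1.0 * 1.87944 = 1.87944
AL = USL - g = 96.23 - 1.87944
AL = 94.3506

94.3506


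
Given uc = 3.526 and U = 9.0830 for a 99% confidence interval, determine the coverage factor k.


k = U / uc
k = 9.0830 / 3.526
k = 2.576

2.576


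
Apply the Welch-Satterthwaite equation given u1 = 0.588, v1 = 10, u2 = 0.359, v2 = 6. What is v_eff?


uc = sqrt(u1^2 + u2^2) = sqrt(0.588^2 + 0.359^2) = 0.68893033
v_eff = uc^4 / (u1^4/v1 + u2^4/v2)
= 0.68893033^4 / (0.588^4/10 + 0.359^4/6)
= 0.22526889 / 0.014722277
v_eff = 15.3012

15.3012


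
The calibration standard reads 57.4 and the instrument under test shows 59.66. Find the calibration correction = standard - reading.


Correction = standard - reading
= 57.4 - 59.66
= -2.2600

-2.2600


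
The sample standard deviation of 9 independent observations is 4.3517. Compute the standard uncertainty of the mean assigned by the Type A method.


u_A = s / sqrt(n)
u_A = 4.3517 / sqrt(9)
u_A = 4.3517 / 3
u_A = 1.4506

1.4506


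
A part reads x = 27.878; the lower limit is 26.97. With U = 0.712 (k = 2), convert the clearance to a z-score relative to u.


u = U / k = 0.712 / 2 = 0.356
margin = |LSL - x| = |26.97 - 27.878| = 0.908
z = margin / u = 0.908 / 0.356
z = 2.5506

2.5506


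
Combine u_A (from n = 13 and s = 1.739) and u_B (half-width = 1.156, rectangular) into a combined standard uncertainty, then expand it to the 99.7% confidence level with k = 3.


u_A = s / sqrt(n) = 1.739 / sqrt(13) = 0.48231182
u_B = half_width / sqrt(3) = 1.156 / sqrt(3) = 0.66741691
uc = sqrt(u_A^2 + u_B^2) = sqrt(0.48231182^2 + 0.66741691^2) = 0.82345007
U = k * uc = 3 * 0.82345007
U = 2.4704

2.4704


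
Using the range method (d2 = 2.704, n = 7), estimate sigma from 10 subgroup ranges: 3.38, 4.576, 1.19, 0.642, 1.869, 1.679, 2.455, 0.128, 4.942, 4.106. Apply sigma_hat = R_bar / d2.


R_bar = (3.38 + 4.576 + 1.19 + 0.642 + 1.869 + 1.679 + 2.455 + 0.128 + 4.942 + 4.106) / 10
R_bar = 24.967 / 10 = 2.4967
sigma_hat = R_bar / d2 = 2.4967 / 2.704 = 0.9233

0.9233


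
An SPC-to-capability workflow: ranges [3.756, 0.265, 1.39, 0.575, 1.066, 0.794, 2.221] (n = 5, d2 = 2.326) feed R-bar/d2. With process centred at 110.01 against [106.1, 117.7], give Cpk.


R_bar = (3.756 + 0.265 + 1.39 + 0.575 + 1.066 + 0.794 + 2.221) / 7 = 1.4381429
sigma = R_bar / d2 = 1.4381429 / 2.326 = 0.61829015
Cp = (USL - LSL)/(6*sigma) = (117.7 - 106.1)/(6*0.61829015) = 3.1269
Cpu = (117.7 - 110.01)/(3*0.61829015) = 4.1458
Cpl = (110.01 - 106.1)/(3*0.61829015) = 2.1080
Cpk = min(Cpu, Cpl) = 2.1080

2.1080


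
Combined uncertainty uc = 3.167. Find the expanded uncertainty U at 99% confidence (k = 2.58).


U = k * uc
U = 2.58 * 3.167
U = 8.1709

8.1709


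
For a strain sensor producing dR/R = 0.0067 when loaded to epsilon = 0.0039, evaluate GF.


GF = (dR/R) / epsilon
= 0.0067 / 0.0039
= 1.7179

1.7179


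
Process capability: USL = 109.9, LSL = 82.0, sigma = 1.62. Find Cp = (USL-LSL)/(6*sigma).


Cp = (USL - LSL) / (6 * sigma)
= (109.9 - 82.0) / (6 * 1.62)
= 27.9000 / 9.7200
= 2.8704

2.8704


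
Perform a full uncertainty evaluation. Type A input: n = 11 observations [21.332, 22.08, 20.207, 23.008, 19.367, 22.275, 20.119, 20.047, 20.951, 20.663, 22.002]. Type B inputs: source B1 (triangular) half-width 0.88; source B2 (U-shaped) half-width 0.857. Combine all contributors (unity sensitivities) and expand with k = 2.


mean = (21.332 + 22.08 + 20.207 + 23.008 + 19.367 + 22.275 + 20.119 + 20.047 + 20.951 + 20.663 + 22.002) / 11 = 21.09554545
s = sqrt(sum((x - mean)^2)/(n-1)) = 1.1372676
u_A = s / sqrt(n) = 1.1372676 / sqrt(11) = 0.34289908
u_B1 = 0.88 / sqrt(6) = 0.3592585
u_B2 = 0.857 / sqrt(2) = 0.60599051
uc = sqrt(0.34289908^2 + 0.3592585^2 + 0.60599051^2) = 0.78349917
U = k * uc = 2 * 0.78349917
U = 1.5670

1.5670


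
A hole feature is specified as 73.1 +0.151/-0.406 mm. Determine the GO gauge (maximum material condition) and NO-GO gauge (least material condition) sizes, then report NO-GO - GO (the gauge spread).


GO = nominal - lower_tol (smallest hole = maximum material condition)
GO = 73.1 - 0.406 = 72.694
NO-GO = nominal + upper_tol (largest hole = least material condition)
NO-GO = 73.1 + 0.151 = 73.251
spread = NO-GO - GO = 73.251 - 72.694 = 0.5570

0.5570


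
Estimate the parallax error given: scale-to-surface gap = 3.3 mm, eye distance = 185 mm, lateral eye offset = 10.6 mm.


error = h * offset / d
= 3.3 * 10.6 / 185
= 0.1891

0.1891


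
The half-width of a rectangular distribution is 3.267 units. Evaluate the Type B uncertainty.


u_B = half_width / sqrt(3)
u_B = 3.267 / 1.7320508
u_B = 1.8862

1.8862


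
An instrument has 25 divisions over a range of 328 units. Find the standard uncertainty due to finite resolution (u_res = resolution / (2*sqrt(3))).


resolution = range / divisions
resolution = 328 / 25 = 13.12
u_res = resolution / (2*sqrt(3))
u_res = 13.12 / 3.4641016
u_res = 3.7874

3.7874


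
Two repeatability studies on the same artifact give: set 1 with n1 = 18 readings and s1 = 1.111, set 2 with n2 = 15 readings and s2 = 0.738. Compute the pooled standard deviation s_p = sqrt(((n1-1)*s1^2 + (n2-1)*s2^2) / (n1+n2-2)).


s_p = sqrt(((n1-1)*s1^2 + (n2-1)*s2^2) / (n1+n2-2))
numerator = (18-1)*1.111^2 + (15-1)*0.738^2 = 20.983457 + 7.625016 = 28.608473
denominator = 18 + 15 - 2 = 31
s_p^2 = 28.608473 / 31 = 0.92285397
s_p = sqrt(0.92285397) = 0.9607

0.9607


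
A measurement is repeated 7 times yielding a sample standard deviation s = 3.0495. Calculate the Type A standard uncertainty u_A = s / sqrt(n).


u_A = s / sqrt(n)
u_A = 3.0495 / sqrt(7)
u_A = 3.0495 / 2.6457513
u_A = 1.1526

1.1526


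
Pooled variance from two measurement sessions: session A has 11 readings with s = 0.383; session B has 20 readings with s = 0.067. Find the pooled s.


s_p = sqrt(((n1-1)*s1^2 + (n2-1)*s2^2) / (n1+n2-2))
numerator = (11-1)*0.383^2 + (20-1)*0.067^2 = 1.46689 + 0.085291 = 1.552181
denominator = 11 + 20 - 2 = 29
s_p^2 = 1.552181 / 29 = 0.053523483
s_p = sqrt(0.053523483) = 0.2314

0.2314


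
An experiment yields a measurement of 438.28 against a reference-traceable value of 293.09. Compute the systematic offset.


Systematic error = measured - true
= 438.28 - 293.09
= 145.1900

145.1900


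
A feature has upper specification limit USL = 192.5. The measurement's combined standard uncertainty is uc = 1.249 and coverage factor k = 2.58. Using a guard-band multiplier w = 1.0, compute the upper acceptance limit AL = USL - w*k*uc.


U = k * uc = 2.58 * 1.249 = 3.22242
guard band g = w * U = 1.0 * 3.22242 = 3.22242
AL = USL - g = 192.5 - 3.22242
AL = 189.2776

189.2776


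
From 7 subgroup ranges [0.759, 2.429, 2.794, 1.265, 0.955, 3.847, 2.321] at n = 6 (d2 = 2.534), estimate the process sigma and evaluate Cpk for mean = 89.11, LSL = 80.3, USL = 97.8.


R_bar = (0.759 + 2.429 + 2.794 + 1.265 + 0.955 + 3.847 + 2.321) / 7 = 2.0528571
sigma = R_bar / d2 = 2.0528571 / 2.534 = 0.81012514
Cp = (USL - LSL)/(6*sigma) = (97.8 - 80.3)/(6*0.81012514) = 3.6003
Cpu = (97.8 - 89.11)/(3*0.81012514) = 3.5756
Cpl = (89.11 - 80.3)/(3*0.81012514) = 3.6250
Cpk = min(Cpu, Cpl) = 3.5756

3.5756


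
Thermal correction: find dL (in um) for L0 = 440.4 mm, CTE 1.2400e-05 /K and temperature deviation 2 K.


dL = L * alpha * dT
= 440.4 * 1.2400e-05 * 2
= 0.0109219 mm
dL_um = 0.0109219 * 1000 = 10.9219 um

10.9219


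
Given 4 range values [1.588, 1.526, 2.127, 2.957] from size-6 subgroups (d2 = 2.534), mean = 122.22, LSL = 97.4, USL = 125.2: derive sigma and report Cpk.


R_bar = (1.588 + 1.526 + 2.127 + 2.957) / 4 = 2.0495
sigma = R_bar / d2 = 2.0495 / 2.534 = 0.80880032
Cp = (USL - LSL)/(6*sigma) = (125.2 - 97.4)/(6*0.80880032) = 5.7286
Cpu = (125.2 - 122.22)/(3*0.80880032) = 1.2282
Cpl = (122.22 - 97.4)/(3*0.80880032) = 10.2291
Cpk = min(Cpu, Cpl) = 1.2282

1.2282


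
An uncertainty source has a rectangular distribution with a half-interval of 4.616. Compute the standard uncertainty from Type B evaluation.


u_B = half_width / sqrt(3)
u_B = 4.616 / 1.7320508
u_B = 2.6650

2.6650


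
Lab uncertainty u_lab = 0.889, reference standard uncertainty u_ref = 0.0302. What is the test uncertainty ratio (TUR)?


TUR = u_lab / u_ref
= 0.889 / 0.0302
= 29.4371

29.4371


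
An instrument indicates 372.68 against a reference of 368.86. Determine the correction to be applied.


Correction = standard - reading
= 368.86 - 372.68
= -3.8200

-3.8200


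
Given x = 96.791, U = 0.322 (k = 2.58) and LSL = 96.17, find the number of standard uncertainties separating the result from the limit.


u = U / k = 0.322 / 2.58 = 0.1248062
margin = |LSL - x| = |96.17 - 96.791| = 0.621
z = margin / u = 0.621 / 0.1248062
z = 4.9757

4.9757


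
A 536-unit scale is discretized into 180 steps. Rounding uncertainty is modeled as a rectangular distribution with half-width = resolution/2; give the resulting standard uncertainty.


resolution = range / divisions
resolution = 536 / 180 = 2.9777778
u_res = resolution / (2*sqrt(3))
u_res = 2.9777778 / 3.4641016
u_res = 0.8596

0.8596


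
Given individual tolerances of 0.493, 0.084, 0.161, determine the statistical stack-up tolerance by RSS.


RSS = sqrt(0.493^2 + 0.084^2 + 0.161^2)
= sqrt(0.276026)
= 0.5254

0.5254


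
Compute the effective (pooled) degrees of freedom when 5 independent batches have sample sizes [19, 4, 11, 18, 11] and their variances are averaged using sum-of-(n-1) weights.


nu = sum_i (n_i - 1)
nu = ((19 - 1) + (4 - 1) + (11 - 1) + (18 - 1) + (11 - 1))
nu = 18 + 3 + 10 + 17 + 10
nu = 58

58


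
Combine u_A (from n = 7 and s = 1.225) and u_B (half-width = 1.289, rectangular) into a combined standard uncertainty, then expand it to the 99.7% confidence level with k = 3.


u_A = s / sqrt(n) = 1.225 / sqrt(7) = 0.46300648
u_B = half_width / sqrt(3) = 1.289 / sqrt(3) = 0.7442045
uc = sqrt(u_A^2 + u_B^2) = sqrt(0.46300648^2 + 0.7442045^2) = 0.87647894
U = k * uc = 3 * 0.87647894
U = 2.6294

2.6294


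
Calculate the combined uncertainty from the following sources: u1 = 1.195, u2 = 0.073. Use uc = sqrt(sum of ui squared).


uc = sqrt(1.195^2 + 0.073^2)
uc = sqrt(1.433354)
uc = 1.1972

1.1972


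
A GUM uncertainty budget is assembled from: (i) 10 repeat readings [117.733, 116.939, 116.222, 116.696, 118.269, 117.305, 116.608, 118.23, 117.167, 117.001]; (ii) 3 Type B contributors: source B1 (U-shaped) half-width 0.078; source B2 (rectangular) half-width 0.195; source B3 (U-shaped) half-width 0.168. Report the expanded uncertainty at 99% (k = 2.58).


mean = (117.733 + 116.939 + 116.222 + 116.696 + 118.269 + 117.305 + 116.608 + 118.23 + 117.167 + 117.001) / 10 = 117.217
s = sqrt(sum((x - mean)^2)/(n-1)) = 0.68033162
u_A = s / sqrt(n) = 0.68033162 / sqrt(10) = 0.21513975
u_B1 = 0.078 / sqrt(2) = 0.055154329
u_B2 = 0.195 / sqrt(3) = 0.1125833
u_B3 = 0.168 / sqrt(2) = 0.11879394
uc = sqrt(0.21513975^2 + 0.055154329^2 + 0.1125833^2 + 0.11879394^2) = 0.27588786
U = k * uc = 2.58 * 0.27588786
U = 0.7118

0.7118


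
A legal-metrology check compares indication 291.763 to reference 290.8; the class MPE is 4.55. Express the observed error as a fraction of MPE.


e = indication - reference = 291.763 - 290.8 = 0.9630
|e| = 0.9630
ratio = |e| / MPE = 0.9630 / 4.55
ratio = 0.2116

0.2116


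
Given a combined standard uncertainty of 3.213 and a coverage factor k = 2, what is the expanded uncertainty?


U = k * uc
U = 2 * 3.213
U = 6.4260

6.4260


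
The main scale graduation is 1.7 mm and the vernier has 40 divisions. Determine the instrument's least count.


LC = MSD / n_div
= 1.7 / 40
= 0.0425

0.0425


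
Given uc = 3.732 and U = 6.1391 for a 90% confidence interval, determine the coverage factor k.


k = U / uc
k = 6.1391 / 3.732
k = 1.645

1.645


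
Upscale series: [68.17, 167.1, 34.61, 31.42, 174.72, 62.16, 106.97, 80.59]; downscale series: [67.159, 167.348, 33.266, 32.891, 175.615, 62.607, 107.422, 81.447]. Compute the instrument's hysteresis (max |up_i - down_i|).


|68.17 - 67.159| = 1.0110
|167.1 - 167.348| = 0.2480
|34.61 - 33.266| = 1.3440
|31.42 - 32.891| = 1.4710
|174.72 - 175.615| = 0.8950
|62.16 - 62.607| = 0.4470
|106.97 - 107.422| = 0.4520
|80.59 - 81.447| = 0.8570
hysteresis = max(diffs) = 1.4710

1.4710


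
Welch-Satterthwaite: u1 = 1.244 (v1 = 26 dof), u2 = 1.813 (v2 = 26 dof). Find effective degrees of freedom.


uc = sqrt(u1^2 + u2^2) = sqrt(1.244^2 + 1.813^2) = 2.1987508
v_eff = uc^4 / (u1^4/v1 + u2^4/v2)
= 2.1987508^4 / (1.244^4/26 + 1.813^4/26)
= 23.372439 / 0.50765511
v_eff = 46.0400

46.0400


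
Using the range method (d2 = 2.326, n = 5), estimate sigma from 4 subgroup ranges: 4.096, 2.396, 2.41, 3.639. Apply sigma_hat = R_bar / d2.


R_bar = (4.096 + 2.396 + 2.41 + 3.639) / 4
R_bar = 12.541 / 4 = 3.13525
sigma_hat = R_bar / d2 = 3.13525 / 2.326 = 1.3479

1.3479


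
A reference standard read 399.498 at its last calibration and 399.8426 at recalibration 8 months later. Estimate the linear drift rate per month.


rate = (v2 - v1) / months
= (399.8426 - 399.498) / 8
= 0.3446 / 8
= 0.0431

0.0431


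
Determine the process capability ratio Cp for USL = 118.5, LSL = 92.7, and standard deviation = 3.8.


Cp = (USL - LSL) / (6 * sigma)
= (118.5 - 92.7) / (6 * 3.8)
= 25.8000 / 22.8000
= 1.1316

1.1316


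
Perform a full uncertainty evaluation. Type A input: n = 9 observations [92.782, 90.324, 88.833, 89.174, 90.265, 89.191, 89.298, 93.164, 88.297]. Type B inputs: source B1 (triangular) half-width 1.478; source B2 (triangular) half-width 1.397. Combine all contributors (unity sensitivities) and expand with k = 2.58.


mean = (92.782 + 90.324 + 88.833 + 89.174 + 90.265 + 89.191 + 89.298 + 93.164 + 88.297) / 9 = 90.14755556
s = sqrt(sum((x - mean)^2)/(n-1)) = 1.7255914
u_A = s / sqrt(n) = 1.7255914 / sqrt(9) = 0.57519713
u_B1 = 1.478 / sqrt(6) = 0.60339097
u_B2 = 1.397 / sqrt(6) = 0.57032286
uc = sqrt(0.57519713^2 + 0.60339097^2 + 0.57032286^2) = 1.0100498
U = k * uc = 2.58 * 1.0100498
U = 2.6059

2.6059


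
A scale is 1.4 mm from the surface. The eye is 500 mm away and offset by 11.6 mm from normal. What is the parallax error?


error = h * offset / d
= 1.4 * 11.6 / 500
= 0.0325

0.0325


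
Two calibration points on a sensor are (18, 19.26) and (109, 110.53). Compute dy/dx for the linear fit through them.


slope = (y2 - y1) / (x2 - x1)
= (110.53 - 19.26) / (109 - 18)
= 91.2700 / 91
= 1.0030

1.0030


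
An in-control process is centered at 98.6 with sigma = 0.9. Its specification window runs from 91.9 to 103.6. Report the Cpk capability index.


Cpu = (USL - mean) / (3*sigma) = (103.6 - 98.6) / (3*0.9) = 1.8519
Cpl = (mean - LSL) / (3*sigma) = (98.6 - 91.9) / (3*0.9) = 2.4815
Cpk = min(Cpu, Cpl) = 1.8519

1.8519


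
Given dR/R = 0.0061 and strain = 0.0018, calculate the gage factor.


GF = (dR/R) / epsilon
= 0.0061 / 0.0018
= 3.3889

3.3889


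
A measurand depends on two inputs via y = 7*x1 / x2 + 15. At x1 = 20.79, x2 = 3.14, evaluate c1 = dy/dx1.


y = 7*x1 / x2 + 15
dy/dx1 = 7/x2
Evaluate at x2 = 3.14: c1 = 7 / 3.14
c1 = 2.2293

2.2293


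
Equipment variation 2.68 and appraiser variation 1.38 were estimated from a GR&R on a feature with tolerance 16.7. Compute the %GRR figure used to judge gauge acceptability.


GRR = sqrt(EV^2 + AV^2) = sqrt(2.68^2 + 1.38^2) = 3.014432
%GRR = GRR / tol * 100 = 3.014432 / 16.7 * 100
%GRR = 18.0505

18.0505


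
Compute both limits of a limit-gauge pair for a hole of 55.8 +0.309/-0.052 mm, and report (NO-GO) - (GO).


GO = nominal - lower_tol (smallest hole = maximum material condition)
GO = 55.8 - 0.052 = 55.748
NO-GO = nominal + upper_tol (largest hole = least material condition)
NO-GO = 55.8 + 0.309 = 56.109
spread = NO-GO - GO = 56.109 - 55.748 = 0.3610

0.3610


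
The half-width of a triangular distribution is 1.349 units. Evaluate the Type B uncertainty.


u_B = half_width / sqrt(6)
u_B = 1.349 / 2.4494897
u_B = 0.5507

0.5507


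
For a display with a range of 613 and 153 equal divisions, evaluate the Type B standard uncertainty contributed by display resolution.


resolution = range / divisions
resolution = 613 / 153 = 4.0065359
u_res = resolution / (2*sqrt(3))
u_res = 4.0065359 / 3.4641016
u_res = 1.1566

1.1566


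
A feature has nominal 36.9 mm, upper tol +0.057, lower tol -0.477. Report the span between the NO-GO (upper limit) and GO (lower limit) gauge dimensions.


GO = nominal - lower_tol (smallest hole = maximum material condition)
GO = 36.9 - 0.477 = 36.423
NO-GO = nominal + upper_tol (largest hole = least material condition)
NO-GO = 36.9 + 0.057 = 36.957
spread = NO-GO - GO = 36.957 - 36.423 = 0.5340

0.5340


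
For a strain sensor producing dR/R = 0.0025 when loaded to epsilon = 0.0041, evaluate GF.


GF = (dR/R) / epsilon
= 0.0025 / 0.0041
= 0.6098

0.6098


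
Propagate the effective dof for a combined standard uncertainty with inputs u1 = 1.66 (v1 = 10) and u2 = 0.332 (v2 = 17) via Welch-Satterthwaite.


uc = sqrt(u1^2 + u2^2) = sqrt(1.66^2 + 0.332^2) = 1.6928745
v_eff = uc^4 / (u1^4/v1 + u2^4/v2)
= 1.6928745^4 / (1.66^4/10 + 0.332^4/17)
= 8.2129476 / 0.7600478
v_eff = 10.8058

10.8058


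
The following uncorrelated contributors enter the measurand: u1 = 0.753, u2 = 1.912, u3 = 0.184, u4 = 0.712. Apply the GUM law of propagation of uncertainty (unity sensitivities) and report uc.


uc = sqrt(0.753^2 + 1.912^2 + 0.184^2 + 0.712^2)
uc = sqrt(4.763553)
uc = 2.1826

2.1826


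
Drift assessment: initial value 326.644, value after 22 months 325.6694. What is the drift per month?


rate = (v2 - v1) / months
= (325.6694 - 326.644) / 22
= -0.9746 / 22
= -0.0443

-0.0443


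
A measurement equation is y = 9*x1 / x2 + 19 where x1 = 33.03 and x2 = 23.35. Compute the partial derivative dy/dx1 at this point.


y = 9*x1 / x2 + 19
dy/dx1 = 9/x2
Evaluate at x2 = 23.35: c1 = 9 / 23.35
c1 = 0.3854

0.3854


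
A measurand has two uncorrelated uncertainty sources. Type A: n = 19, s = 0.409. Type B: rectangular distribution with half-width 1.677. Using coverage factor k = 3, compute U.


u_A = s / sqrt(n) = 0.409 / sqrt(19) = 0.093831035
u_B = half_width / sqrt(3) = 1.677 / sqrt(3) = 0.9682164
uc = sqrt(u_A^2 + u_B^2) = sqrt(0.093831035^2 + 0.9682164^2) = 0.97275241
U = k * uc = 3 * 0.97275241
U = 2.9183

2.9183


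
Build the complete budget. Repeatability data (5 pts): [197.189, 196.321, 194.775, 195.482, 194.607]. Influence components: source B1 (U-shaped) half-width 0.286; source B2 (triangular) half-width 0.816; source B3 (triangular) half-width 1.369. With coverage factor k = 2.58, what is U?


mean = (197.189 + 196.321 + 194.775 + 195.482 + 194.607) / 5 = 195.6748
s = sqrt(sum((x - mean)^2)/(n-1)) = 1.0836726
u_A = s / sqrt(n) = 1.0836726 / sqrt(5) = 0.48463312
u_B1 = 0.286 / sqrt(2) = 0.20223254
u_B2 = 0.816 / sqrt(6) = 0.33313061
u_B3 = 1.369 / sqrt(6) = 0.55889191
uc = sqrt(0.48463312^2 + 0.20223254^2 + 0.33313061^2 + 0.55889191^2) = 0.83612405
U = k * uc = 2.58 * 0.83612405
U = 2.1572

2.1572


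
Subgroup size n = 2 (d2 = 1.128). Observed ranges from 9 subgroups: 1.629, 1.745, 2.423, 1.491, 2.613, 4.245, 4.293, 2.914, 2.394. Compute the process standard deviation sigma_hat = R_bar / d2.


R_bar = (1.629 + 1.745 + 2.423 + 1.491 + 2.613 + 4.245 + 4.293 + 2.914 + 2.394) / 9
R_bar = 23.747 / 9 = 2.6385556
sigma_hat = R_bar / d2 = 2.6385556 / 1.128 = 2.3391

2.3391


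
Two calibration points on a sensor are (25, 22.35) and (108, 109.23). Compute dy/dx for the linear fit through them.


slope = (y2 - y1) / (x2 - x1)
= (109.23 - 22.35) / (108 - 25)
= 86.8800 / 83
= 1.0467

1.0467


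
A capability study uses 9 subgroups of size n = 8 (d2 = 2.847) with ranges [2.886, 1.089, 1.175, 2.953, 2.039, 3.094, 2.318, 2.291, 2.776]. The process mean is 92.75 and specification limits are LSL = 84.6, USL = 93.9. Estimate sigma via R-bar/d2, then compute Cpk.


R_bar = (2.886 + 1.089 + 1.175 + 2.953 + 2.039 + 3.094 + 2.318 + 2.291 + 2.776) / 9 = 2.2912222
sigma = R_bar / d2 = 2.2912222 / 2.847 = 0.80478476
Cp = (USL - LSL)/(6*sigma) = (93.9 - 84.6)/(6*0.80478476) = 1.9260
Cpu = (93.9 - 92.75)/(3*0.80478476) = 0.4763
Cpl = (92.75 - 84.6)/(3*0.80478476) = 3.3756
Cpk = min(Cpu, Cpl) = 0.4763

0.4763


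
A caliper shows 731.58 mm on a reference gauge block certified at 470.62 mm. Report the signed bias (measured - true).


Systematic error = measured - true
= 731.58 - 470.62
= 260.9600

260.9600


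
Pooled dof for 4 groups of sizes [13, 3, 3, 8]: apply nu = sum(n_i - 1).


nu = sum_i (n_i - 1)
nu = ((13 - 1) + (3 - 1) + (3 - 1) + (8 - 1))
nu = 12 + 2 + 2 + 7
nu = 23

23


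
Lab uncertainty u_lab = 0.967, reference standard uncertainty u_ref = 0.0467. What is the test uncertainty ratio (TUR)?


TUR = u_lab / u_ref
= 0.967 / 0.0467
= 20.7066

20.7066


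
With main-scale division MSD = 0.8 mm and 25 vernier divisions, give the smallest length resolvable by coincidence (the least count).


LC = MSD / n_div
= 0.8 / 25
= 0.0320

0.0320


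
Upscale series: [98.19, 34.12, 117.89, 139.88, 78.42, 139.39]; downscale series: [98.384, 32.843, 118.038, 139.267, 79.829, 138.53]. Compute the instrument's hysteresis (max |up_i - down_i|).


|98.19 - 98.384| = 0.1940
|34.12 - 32.843| = 1.2770
|117.89 - 118.038| = 0.1480
|139.88 - 139.267| = 0.6130
|78.42 - 79.829| = 1.4090
|139.39 - 138.53| = 0.8600
hysteresis = max(diffs) = 1.4090

1.4090


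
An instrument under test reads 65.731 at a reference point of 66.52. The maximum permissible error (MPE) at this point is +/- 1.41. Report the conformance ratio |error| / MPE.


e = indication - reference = 65.731 - 66.52 = -0.7890
|e| = 0.7890
ratio = |e| / MPE = 0.7890 / 1.41
ratio = 0.5596

0.5596


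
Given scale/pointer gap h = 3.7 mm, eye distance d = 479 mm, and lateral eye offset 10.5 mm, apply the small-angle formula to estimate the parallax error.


error = h * offset / d
= 3.7 * 10.5 / 479
= 0.0811

0.0811


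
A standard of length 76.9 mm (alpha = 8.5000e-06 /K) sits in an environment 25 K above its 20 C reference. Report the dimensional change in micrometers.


dL = L * alpha * dT
= 76.9 * 8.5000e-06 * 25
= 0.0163413 mm
dL_um = 0.0163413 * 1000 = 16.3413 um

16.3413


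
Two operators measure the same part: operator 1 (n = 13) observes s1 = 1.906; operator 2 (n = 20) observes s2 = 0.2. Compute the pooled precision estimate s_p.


s_p = sqrt(((n1-1)*s1^2 + (n2-1)*s2^2) / (n1+n2-2))
numerator = (13-1)*1.906^2 + (20-1)*0.2^2 = 43.594032 + 0.76 = 44.354032
denominator = 13 + 20 - 2 = 31
s_p^2 = 44.354032 / 31 = 1.4307752
s_p = sqrt(1.4307752) = 1.1962

1.1962


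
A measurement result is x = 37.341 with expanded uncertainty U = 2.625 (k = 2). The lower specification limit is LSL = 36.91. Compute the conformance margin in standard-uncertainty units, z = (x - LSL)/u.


u = U / k = 2.625 / 2 = 1.3125
margin = |LSL - x| = |36.91 - 37.341| = 0.431
z = margin / u = 0.431 / 1.3125
z = 0.3284

0.3284


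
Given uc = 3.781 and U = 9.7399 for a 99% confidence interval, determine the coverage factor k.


k = U / uc
k = 9.7399 / 3.781
k = 2.576

2.576


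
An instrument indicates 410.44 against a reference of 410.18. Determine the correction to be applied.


Correction = standard - reading
= 410.18 - 410.44
= -0.2600

-0.2600


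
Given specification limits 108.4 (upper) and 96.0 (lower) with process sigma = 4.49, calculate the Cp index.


Cp = (USL - LSL) / (6 * sigma)
= (108.4 - 96.0) / (6 * 4.49)
= 12.4000 / 26.9400
= 0.4603

0.4603


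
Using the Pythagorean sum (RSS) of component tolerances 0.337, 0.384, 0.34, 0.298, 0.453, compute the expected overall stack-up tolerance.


RSS = sqrt(0.337^2 + 0.384^2 + 0.34^2 + 0.298^2 + 0.453^2)
= sqrt(0.670638)
= 0.8189

0.8189


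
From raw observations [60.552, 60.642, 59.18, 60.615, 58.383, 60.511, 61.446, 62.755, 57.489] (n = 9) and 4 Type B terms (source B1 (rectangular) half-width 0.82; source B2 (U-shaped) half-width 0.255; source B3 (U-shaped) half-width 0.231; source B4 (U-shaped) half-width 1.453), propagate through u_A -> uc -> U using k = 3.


mean = (60.552 + 60.642 + 59.18 + 60.615 + 58.383 + 60.511 + 61.446 + 62.755 + 57.489) / 9 = 60.17477778
s = sqrt(sum((x - mean)^2)/(n-1)) = 1.5950878
u_A = s / sqrt(n) = 1.5950878 / sqrt(9) = 0.53169593
u_B1 = 0.82 / sqrt(3) = 0.47342722
u_B2 = 0.255 / sqrt(2) = 0.18031223
u_B3 = 0.231 / sqrt(2) = 0.16334167
u_B4 = 1.453 / sqrt(2) = 1.0274262
uc = sqrt(0.53169593^2 + 0.47342722^2 + 0.18031223^2 + 0.16334167^2 + 1.0274262^2) = 1.273433
U = k * uc = 3 * 1.273433
U = 3.8203

3.8203


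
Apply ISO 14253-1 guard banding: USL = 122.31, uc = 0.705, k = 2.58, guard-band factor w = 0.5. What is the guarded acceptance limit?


U = k * uc = 2.58 * 0.705 = 1.8189
guard band g = w * U = 0.5 * 1.8189 = 0.90945
AL = USL - g = 122.31 - 0.90945
AL = 121.4005

121.4005


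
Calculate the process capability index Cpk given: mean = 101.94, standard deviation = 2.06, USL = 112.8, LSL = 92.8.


Cpu = (USL - mean) / (3*sigma) = (112.8 - 101.94) / (3*2.06) = 1.7573
Cpl = (mean - LSL) / (3*sigma) = (101.94 - 92.8) / (3*2.06) = 1.4790
Cpk = min(Cpu, Cpl) = 1.4790

1.4790


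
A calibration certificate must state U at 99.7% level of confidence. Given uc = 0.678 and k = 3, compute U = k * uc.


U = k * uc
U = 3 * 0.678
U = 2.0340

2.0340


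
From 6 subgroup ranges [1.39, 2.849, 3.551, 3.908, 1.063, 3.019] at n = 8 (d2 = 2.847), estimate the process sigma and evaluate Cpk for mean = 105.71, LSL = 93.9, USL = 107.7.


R_bar = (1.39 + 2.849 + 3.551 + 3.908 + 1.063 + 3.019) / 6 = 2.63
sigma = R_bar / d2 = 2.63 / 2.847 = 0.92377942
Cp = (USL - LSL)/(6*sigma) = (107.7 - 93.9)/(6*0.92377942) = 2.4898
Cpu = (107.7 - 105.71)/(3*0.92377942) = 0.7181
Cpl = (105.71 - 93.9)/(3*0.92377942) = 4.2615
Cpk = min(Cpu, Cpl) = 0.7181

0.7181


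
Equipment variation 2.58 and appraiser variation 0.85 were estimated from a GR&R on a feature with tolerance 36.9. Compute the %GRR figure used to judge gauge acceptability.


GRR = sqrt(EV^2 + AV^2) = sqrt(2.58^2 + 0.85^2) = 2.7164131
%GRR = GRR / tol * 100 = 2.7164131 / 36.9 * 100
%GRR = 7.3616

7.3616


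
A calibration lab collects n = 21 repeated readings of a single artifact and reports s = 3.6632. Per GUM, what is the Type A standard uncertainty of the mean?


u_A = s / sqrt(n)
u_A = 3.6632 / sqrt(21)
u_A = 3.6632 / 4.5825757
u_A = 0.7994

0.7994


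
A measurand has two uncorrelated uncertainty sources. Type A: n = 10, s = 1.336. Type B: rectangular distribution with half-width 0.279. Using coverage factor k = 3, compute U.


u_A = s / sqrt(n) = 1.336 / sqrt(10) = 0.4224803
u_B = half_width / sqrt(3) = 0.279 / sqrt(3) = 0.16108073
uc = sqrt(u_A^2 + u_B^2) = sqrt(0.4224803^2 + 0.16108073^2) = 0.45214666
U = k * uc = 3 * 0.45214666
U = 1.3564

1.3564


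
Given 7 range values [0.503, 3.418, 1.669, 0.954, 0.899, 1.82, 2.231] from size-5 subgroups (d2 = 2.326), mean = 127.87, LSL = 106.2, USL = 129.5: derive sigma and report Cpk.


R_bar = (0.503 + 3.418 + 1.669 + 0.954 + 0.899 + 1.82 + 2.231) / 7 = 1.642
sigma = R_bar / d2 = 1.642 / 2.326 = 0.70593293
Cp = (USL - LSL)/(6*sigma) = (129.5 - 106.2)/(6*0.70593293) = 5.5010
Cpu = (129.5 - 127.87)/(3*0.70593293) = 0.7697
Cpl = (127.87 - 106.2)/(3*0.70593293) = 10.2323
Cpk = min(Cpu, Cpl) = 0.7697

0.7697


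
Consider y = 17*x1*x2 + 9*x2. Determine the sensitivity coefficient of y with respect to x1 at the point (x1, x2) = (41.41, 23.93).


y = 17*x1*x2 + 9*x2
dy/dx1 = 17*x2
Evaluate at x2 = 23.93: c1 = 17 * 23.93
c1 = 406.8100

406.8100


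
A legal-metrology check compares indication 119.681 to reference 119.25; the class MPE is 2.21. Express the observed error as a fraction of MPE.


e = indication - reference = 119.681 - 119.25 = 0.4310
|e| = 0.4310
ratio = |e| / MPE = 0.4310 / 2.21
ratio = 0.1950

0.1950


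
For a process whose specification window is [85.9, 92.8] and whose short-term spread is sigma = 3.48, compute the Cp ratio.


Cp = (USL - LSL) / (6 * sigma)
= (92.8 - 85.9) / (6 * 3.48)
= 6.9000 / 20.8800
= 0.3305

0.3305


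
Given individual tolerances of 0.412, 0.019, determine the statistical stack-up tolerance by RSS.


RSS = sqrt(0.412^2 + 0.019^2)
= sqrt(0.170105)
= 0.4124

0.4124


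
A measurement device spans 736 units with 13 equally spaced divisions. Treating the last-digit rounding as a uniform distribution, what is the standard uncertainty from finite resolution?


resolution = range / divisions
resolution = 736 / 13 = 56.615385
u_res = resolution / (2*sqrt(3))
u_res = 56.615385 / 3.4641016
u_res = 16.3435

16.3435


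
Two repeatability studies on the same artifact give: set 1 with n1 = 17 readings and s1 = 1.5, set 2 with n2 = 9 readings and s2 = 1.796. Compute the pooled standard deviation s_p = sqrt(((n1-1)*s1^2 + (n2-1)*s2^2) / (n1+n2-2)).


s_p = sqrt(((n1-1)*s1^2 + (n2-1)*s2^2) / (n1+n2-2))
numerator = (17-1)*1.5^2 + (9-1)*1.796^2 = 36 + 25.804928 = 61.804928
denominator = 17 + 9 - 2 = 24
s_p^2 = 61.804928 / 24 = 2.5752053
s_p = sqrt(2.5752053) = 1.6047

1.6047


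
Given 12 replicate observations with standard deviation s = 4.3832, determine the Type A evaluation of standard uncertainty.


u_A = s / sqrt(n)
u_A = 4.3832 / sqrt(12)
u_A = 4.3832 / 3.4641016
u_A = 1.2653

1.2653


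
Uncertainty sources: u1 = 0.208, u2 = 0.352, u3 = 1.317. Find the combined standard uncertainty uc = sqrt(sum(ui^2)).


uc = sqrt(0.208^2 + 0.352^2 + 1.317^2)
uc = sqrt(1.901657)
uc = 1.3790

1.3790


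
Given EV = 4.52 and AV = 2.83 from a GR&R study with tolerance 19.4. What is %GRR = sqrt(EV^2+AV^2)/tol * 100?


GRR = sqrt(EV^2 + AV^2) = sqrt(4.52^2 + 2.83^2) = 5.332851
%GRR = GRR / tol * 100 = 5.332851 / 19.4 * 100
%GRR = 27.4889

27.4889


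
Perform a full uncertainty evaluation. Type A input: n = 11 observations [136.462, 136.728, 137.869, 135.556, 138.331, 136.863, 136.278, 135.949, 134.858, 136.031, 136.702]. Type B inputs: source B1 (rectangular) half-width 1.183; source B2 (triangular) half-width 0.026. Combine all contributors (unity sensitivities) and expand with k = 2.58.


mean = (136.462 + 136.728 + 137.869 + 135.556 + 138.331 + 136.863 + 136.278 + 135.949 + 134.858 + 136.031 + 136.702) / 11 = 136.5115455
s = sqrt(sum((x - mean)^2)/(n-1)) = 0.98037762
u_A = s / sqrt(n) = 0.98037762 / sqrt(11) = 0.29559497
u_B1 = 1.183 / sqrt(3) = 0.68300537
u_B2 = 0.026 / sqrt(6) = 0.010614456
uc = sqrt(0.29559497^2 + 0.68300537^2 + 0.010614456^2) = 0.74430195
U = k * uc = 2.58 * 0.74430195
U = 1.9203

1.9203


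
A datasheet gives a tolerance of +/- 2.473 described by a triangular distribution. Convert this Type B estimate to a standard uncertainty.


u_B = half_width / sqrt(6)
u_B = 2.473 / 2.4494897
u_B = 1.0096

1.0096


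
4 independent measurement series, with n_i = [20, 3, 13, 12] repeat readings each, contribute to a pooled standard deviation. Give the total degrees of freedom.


nu = sum_i (n_i - 1)
nu = ((20 - 1) + (3 - 1) + (13 - 1) + (12 - 1))
nu = 19 + 2 + 12 + 11
nu = 44

44


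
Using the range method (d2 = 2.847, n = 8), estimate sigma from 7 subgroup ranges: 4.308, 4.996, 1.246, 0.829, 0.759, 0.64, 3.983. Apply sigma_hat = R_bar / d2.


R_bar = (4.308 + 4.996 + 1.246 + 0.829 + 0.759 + 0.64 + 3.983) / 7
R_bar = 16.761 / 7 = 2.3944286
sigma_hat = R_bar / d2 = 2.3944286 / 2.847 = 0.8410

0.8410


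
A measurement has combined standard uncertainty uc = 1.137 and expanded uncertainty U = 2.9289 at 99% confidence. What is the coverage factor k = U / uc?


k = U / uc
k = 2.9289 / 1.137
k = 2.576

2.576


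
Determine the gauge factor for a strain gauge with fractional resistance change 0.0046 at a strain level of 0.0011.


GF = (dR/R) / epsilon
= 0.0046 / 0.0011
= 4.1818

4.1818


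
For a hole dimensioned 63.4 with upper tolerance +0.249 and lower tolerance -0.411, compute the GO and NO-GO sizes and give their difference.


GO = nominal - lower_tol (smallest hole = maximum material condition)
GO = 63.4 - 0.411 = 62.989
NO-GO = nominal + upper_tol (largest hole = least material condition)
NO-GO = 63.4 + 0.249 = 63.649
spread = NO-GO - GO = 63.649 - 62.989 = 0.6600

0.6600


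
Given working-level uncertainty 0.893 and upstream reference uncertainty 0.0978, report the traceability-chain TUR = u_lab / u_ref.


TUR = u_lab / u_ref
= 0.893 / 0.0978
= 9.1309

9.1309


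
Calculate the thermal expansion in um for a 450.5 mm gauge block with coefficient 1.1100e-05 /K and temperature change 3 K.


dL = L * alpha * dT
= 450.5 * 1.1100e-05 * 3
= 0.0150017 mm
dL_um = 0.0150017 * 1000 = 15.0017 um

15.0017


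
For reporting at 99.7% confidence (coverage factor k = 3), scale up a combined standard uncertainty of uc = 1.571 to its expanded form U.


U = k * uc
U = 3 * 1.571
U = 4.7130

4.7130


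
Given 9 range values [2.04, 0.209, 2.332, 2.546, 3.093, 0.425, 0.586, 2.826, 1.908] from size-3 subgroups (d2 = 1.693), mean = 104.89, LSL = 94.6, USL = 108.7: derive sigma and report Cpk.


R_bar = (2.04 + 0.209 + 2.332 + 2.546 + 3.093 + 0.425 + 0.586 + 2.826 + 1.908) / 9 = 1.7738889
sigma = R_bar / d2 = 1.7738889 / 1.693 = 1.0477784
Cp = (USL - LSL)/(6*sigma) = (108.7 - 94.6)/(6*1.0477784) = 2.2428
Cpu = (108.7 - 104.89)/(3*1.0477784) = 1.2121
Cpl = (104.89 - 94.6)/(3*1.0477784) = 3.2736
Cpk = min(Cpu, Cpl) = 1.2121

1.2121
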